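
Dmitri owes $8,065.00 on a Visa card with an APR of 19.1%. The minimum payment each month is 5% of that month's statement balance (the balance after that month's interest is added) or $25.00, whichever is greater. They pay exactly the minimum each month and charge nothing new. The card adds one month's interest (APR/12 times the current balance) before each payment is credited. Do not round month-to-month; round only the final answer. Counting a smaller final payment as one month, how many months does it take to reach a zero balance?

Monthly rate r = 19.1%/12 = 1.59167% = 0.0159167.
While 5% of the post-interest balance exceeds $25.00, each month B ← (B·(1+r))·(1 − 0.05), i.e. B shrinks by the factor (1+r)·0.95 = 0.96512.
This holds for months 1–79. Entering month 80 the balance is $488.16; 5% of the post-interest balance is now below $25.00, so the flat $25.00 minimum applies from here.
From month 80 a fixed $25.00 at rate r clears $488.16 in 24 more payments. Total: 79 + 24 = 103 months.

103 months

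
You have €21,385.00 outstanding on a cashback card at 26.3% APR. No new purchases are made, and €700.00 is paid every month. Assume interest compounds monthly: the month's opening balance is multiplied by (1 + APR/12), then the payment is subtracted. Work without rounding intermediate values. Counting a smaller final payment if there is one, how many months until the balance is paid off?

Monthly rate r = 26.3%/12 = 2.19167% = 0.0219167.
Recurrence: B ← B·(1+r) − €700.00.
Month 1: interest €468.69; balance after payment €21,153.69.
Month 2: interest €463.62; balance after payment €20,917.31.
Closed form: n = −ln(1 − rB₀/P)/ln(1+r) = −ln(0.33045)/ln(1.02192) ≈ 51.075, so the balance reaches zero during payment 52.

52 months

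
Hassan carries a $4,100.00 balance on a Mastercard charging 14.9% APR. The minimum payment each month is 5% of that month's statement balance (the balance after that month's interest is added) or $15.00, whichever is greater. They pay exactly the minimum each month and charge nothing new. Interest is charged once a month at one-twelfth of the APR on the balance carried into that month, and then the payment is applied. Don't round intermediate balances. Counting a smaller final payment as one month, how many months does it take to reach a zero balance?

Monthly rate r = 14.9%/12 = 1.24167% = 0.0124167.
While 5% of the post-interest balance exceeds $15.00, each month B ← (B·(1+r))·(1 − 0.05), i.e. B shrinks by the factor (1+r)·0.95 = 0.9618.
This holds for months 1–68. Entering month 69 the balance is $290.02; 5% of the post-interest balance is now below $15.00, so the flat $15.00 minimum applies from here.
From month 69 a fixed $15.00 at rate r clears $290.02 in 23 more payments. Total: 68 + 23 = 91 months.

91 months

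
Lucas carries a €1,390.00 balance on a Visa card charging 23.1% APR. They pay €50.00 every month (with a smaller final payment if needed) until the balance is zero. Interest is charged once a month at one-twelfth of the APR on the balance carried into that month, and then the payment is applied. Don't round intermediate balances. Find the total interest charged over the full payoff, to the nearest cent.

€618.88

Monthly rate r = 23.1%/12 = 1.925% = 0.01925.
Payoff takes n = ⌈−ln(1 − rB₀/P)/ln(1+r)⌉ = ⌈40.176⌉ = 41 payments; the last is €8.88.
Total paid = 40·€50.00 + €8.88 = €2,008.88.
Total interest = total paid − principal = €2,008.88 − €1,390.00 = €618.88.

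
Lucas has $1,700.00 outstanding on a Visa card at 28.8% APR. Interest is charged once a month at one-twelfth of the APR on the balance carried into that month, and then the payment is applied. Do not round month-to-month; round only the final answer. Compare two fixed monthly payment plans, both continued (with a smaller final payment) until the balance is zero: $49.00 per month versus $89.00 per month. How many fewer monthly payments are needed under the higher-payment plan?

50 fewer payments

Monthly rate r = 28.8%/12 = 2.4% = 0.024.
At $49.00/mo: n = ⌈−ln(1 − rB₀/P)/ln(1+r)⌉ = 76 payments (last $18.62); total interest = total paid − $1,700.00 = $1,993.62.
At $89.00/mo: 26 payments (last $76.55); total interest $601.55.
Payments saved = 76 − 26 = 50.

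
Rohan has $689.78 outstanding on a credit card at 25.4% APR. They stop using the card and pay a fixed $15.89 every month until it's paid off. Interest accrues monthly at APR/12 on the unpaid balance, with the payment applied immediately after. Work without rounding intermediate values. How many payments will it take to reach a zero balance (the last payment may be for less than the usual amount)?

120 months

Monthly rate r = 25.4%/12 = 2.11667% = 0.0211667.
Recurrence: B ← B·(1+r) − $15.89.
Month 1: interest $14.60; balance after payment $688.49.
Month 2: interest $14.57; balance after payment $687.17.
Closed form: n = −ln(1 − rB₀/P)/ln(1+r) = −ln(0.081162)/ln(1.02117) ≈ 119.896, so the balance reaches zero during payment 120.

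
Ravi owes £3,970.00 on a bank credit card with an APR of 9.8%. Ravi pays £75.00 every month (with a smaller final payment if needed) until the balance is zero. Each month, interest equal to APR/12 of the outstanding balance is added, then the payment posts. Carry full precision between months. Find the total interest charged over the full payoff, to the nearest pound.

Monthly rate r = 9.8%/12 = 0.816667% = 0.00816667.
Payoff takes n = ⌈−ln(1 − rB₀/P)/ln(1+r)⌉ = ⌈69.606⌉ = 70 payments; the last is £45.54.
Total paid = 69·£75.00 + £45.54 = £5,220.54.
Total interest = total paid − principal = £5,220.54 − £3,970.00 = £1,250.54.

£1,251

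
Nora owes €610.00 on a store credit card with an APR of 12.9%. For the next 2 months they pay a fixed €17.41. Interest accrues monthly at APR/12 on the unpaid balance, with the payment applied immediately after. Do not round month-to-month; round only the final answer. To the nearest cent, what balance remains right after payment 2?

€588.18

Monthly rate r = 12.9%/12 = 1.075% = 0.01075.
Each month: B ← B·(1+r) − €17.41.
Month 1: interest €6.56; balance after payment €599.15.
Month 2: interest €6.44; balance after payment €588.18.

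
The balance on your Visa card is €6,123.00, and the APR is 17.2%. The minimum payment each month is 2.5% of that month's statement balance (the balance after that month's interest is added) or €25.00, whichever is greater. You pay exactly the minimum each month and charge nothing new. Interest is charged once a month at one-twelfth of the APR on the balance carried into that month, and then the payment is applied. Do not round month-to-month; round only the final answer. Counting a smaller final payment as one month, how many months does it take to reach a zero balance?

Monthly rate r = 17.2%/12 = 1.43333% = 0.0143333.
While 2.5% of the post-interest balance exceeds €25.00, each month B ← (B·(1+r))·(1 − 0.025), i.e. B shrinks by the factor (1+r)·0.975 = 0.98897.
This holds for months 1–165. Entering month 166 the balance is €982.97; 2.5% of the post-interest balance is now below €25.00, so the flat €25.00 minimum applies from here.
From month 166 a fixed €25.00 at rate r clears €982.97 in 59 more payments. Total: 165 + 59 = 224 months.

224 months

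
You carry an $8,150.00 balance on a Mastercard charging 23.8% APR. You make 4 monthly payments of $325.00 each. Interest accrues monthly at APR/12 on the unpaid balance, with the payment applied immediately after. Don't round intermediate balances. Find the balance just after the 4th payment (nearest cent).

$7,476.87

Monthly rate r = 23.8%/12 = 1.98333% = 0.0198333.
Each month: B ← B·(1+r) − $325.00.
Month 1: interest $161.64; balance after payment $7,986.64.
Month 2: interest $158.40; balance after payment $7,820.04.
Month 3: interest $155.10; balance after payment $7,650.14.
Month 4: interest $151.73; balance after payment $7,476.87.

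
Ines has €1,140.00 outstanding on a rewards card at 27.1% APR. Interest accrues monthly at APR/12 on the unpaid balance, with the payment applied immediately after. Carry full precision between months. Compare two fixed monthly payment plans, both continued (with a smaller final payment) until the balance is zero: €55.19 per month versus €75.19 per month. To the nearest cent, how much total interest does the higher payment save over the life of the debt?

Monthly rate r = 27.1%/12 = 2.25833% = 0.0225833.
At €55.19/mo: n = ⌈−ln(1 − rB₀/P)/ln(1+r)⌉ = 29 payments (last €7.38); total interest = total paid − €1,140.00 = €412.70.
At €75.19/mo: 19 payments (last €57.99); total interest €271.41.
Interest saved = €412.70 − €271.41 = €141.29.

€141.29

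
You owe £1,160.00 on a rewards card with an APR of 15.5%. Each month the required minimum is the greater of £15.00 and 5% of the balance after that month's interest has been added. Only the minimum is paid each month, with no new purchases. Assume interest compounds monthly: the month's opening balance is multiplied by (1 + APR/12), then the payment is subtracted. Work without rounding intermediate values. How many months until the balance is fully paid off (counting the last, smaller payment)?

Monthly rate r = 15.5%/12 = 1.29167% = 0.0129167.
While 5% of the post-interest balance exceeds £15.00, each month B ← (B·(1+r))·(1 − 0.05), i.e. B shrinks by the factor (1+r)·0.95 = 0.96227.
This holds for months 1–36. Entering month 37 the balance is £290.51; 5% of the post-interest balance is now below £15.00, so the flat £15.00 minimum applies from here.
From month 37 a fixed £15.00 at rate r clears £290.51 in 23 more payments. Total: 36 + 23 = 59 months.

59 months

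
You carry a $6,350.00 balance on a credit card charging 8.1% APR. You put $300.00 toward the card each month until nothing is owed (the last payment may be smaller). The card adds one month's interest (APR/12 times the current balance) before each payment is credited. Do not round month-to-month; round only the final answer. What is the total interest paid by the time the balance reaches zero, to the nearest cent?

$525.24

Monthly rate r = 8.1%/12 = 0.675% = 0.00675.
Payoff takes n = ⌈−ln(1 − rB₀/P)/ln(1+r)⌉ = ⌈22.917⌉ = 23 payments; the last is $275.24.
Total paid = 22·$300.00 + $275.24 = $6,875.24.
Total interest = total paid − principal = $6,875.24 − $6,350.00 = $525.24.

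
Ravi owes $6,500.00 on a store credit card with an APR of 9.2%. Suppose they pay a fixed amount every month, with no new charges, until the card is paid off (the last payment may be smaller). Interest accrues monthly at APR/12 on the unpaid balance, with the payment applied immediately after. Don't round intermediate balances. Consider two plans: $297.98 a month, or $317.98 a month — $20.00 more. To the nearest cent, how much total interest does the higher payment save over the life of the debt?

Monthly rate r = 9.2%/12 = 0.766667% = 0.00766667.
At $297.98/mo: n = ⌈−ln(1 − rB₀/P)/ln(1+r)⌉ = 24 payments (last $286.64); total interest = total paid − $6,500.00 = $640.18.
At $317.98/mo: 23 payments (last $101.48); total interest $597.04.
Interest saved = $640.18 − $597.04 = $43.14.

$43.14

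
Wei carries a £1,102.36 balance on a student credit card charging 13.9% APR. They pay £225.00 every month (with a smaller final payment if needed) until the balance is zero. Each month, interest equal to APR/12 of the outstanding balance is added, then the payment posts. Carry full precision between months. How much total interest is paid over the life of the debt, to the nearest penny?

£39.16

Monthly rate r = 13.9%/12 = 1.15833% = 0.0115833.
Payoff takes n = ⌈−ln(1 − rB₀/P)/ln(1+r)⌉ = ⌈5.073⌉ = 6 payments; the last is £16.52.
Total paid = 5·£225.00 + £16.52 = £1,141.52.
Total interest = total paid − principal = £1,141.52 − £1,102.36 = £39.16.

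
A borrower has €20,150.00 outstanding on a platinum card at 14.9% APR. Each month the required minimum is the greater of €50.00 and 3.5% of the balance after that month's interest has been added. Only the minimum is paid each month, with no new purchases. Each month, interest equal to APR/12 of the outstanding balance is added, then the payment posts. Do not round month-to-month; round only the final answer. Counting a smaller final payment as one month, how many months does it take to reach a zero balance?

150 months

Monthly rate r = 14.9%/12 = 1.24167% = 0.0124167.
While 3.5% of the post-interest balance exceeds €50.00, each month B ← (B·(1+r))·(1 − 0.035), i.e. B shrinks by the factor (1+r)·0.965 = 0.97698.
This holds for months 1–115. Entering month 116 the balance is €1,384.31; 3.5% of the post-interest balance is now below €50.00, so the flat €50.00 minimum applies from here.
From month 116 a fixed €50.00 at rate r clears €1,384.31 in 35 more payments. Total: 115 + 35 = 150 months.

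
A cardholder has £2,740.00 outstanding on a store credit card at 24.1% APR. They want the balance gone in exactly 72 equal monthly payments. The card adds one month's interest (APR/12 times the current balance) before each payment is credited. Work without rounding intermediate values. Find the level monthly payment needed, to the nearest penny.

£72.30

Monthly rate r = 24.1%/12 = 2.00833% = 0.0200833.
Level-payment amortization: P = B₀·r / (1 − (1+r)^(−n)) = 2740.00·0.0200833 / (1 − 1.02008^(−72)).
Denominator 1 − (1+r)^(−72) = 0.761090695.
P = 55.0283 / 0.761090695 ≈ 72.30.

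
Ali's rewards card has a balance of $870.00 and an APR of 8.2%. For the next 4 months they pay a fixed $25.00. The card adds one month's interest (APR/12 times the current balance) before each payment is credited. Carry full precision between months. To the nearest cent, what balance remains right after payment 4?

Monthly rate r = 8.2%/12 = 0.683333% = 0.00683333.
Each month: B ← B·(1+r) − $25.00.
Month 1: interest $5.94; balance after payment $850.95.
Month 2: interest $5.81; balance after payment $831.76.
Month 3: interest $5.68; balance after payment $812.44.
Month 4: interest $5.55; balance after payment $793.00.

$793.00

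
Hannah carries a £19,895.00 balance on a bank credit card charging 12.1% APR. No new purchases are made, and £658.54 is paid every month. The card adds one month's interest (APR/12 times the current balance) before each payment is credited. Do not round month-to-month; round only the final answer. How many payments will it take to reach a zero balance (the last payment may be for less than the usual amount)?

37 months

Monthly rate r = 12.1%/12 = 1.00833% = 0.0100833.
Recurrence: B ← B·(1+r) − £658.54.
Month 1: interest £200.61; balance after payment £19,437.07.
Month 2: interest £195.99; balance after payment £18,974.52.
Closed form: n = −ln(1 − rB₀/P)/ln(1+r) = −ln(0.69537)/ln(1.01008) ≈ 36.212, so the balance reaches zero during payment 37.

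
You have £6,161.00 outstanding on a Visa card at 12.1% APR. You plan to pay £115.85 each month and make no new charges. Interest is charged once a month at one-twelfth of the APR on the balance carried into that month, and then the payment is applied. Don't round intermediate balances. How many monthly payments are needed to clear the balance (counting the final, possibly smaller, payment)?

77 payments

Monthly rate r = 12.1%/12 = 1.00833% = 0.0100833.
Recurrence: B ← B·(1+r) − £115.85.
Month 1: interest £62.12; balance after payment £6,107.27.
Month 2: interest £61.58; balance after payment £6,053.01.
Closed form: n = −ln(1 − rB₀/P)/ln(1+r) = −ln(0.46376)/ln(1.01008) ≈ 76.587, so the balance reaches zero during payment 77.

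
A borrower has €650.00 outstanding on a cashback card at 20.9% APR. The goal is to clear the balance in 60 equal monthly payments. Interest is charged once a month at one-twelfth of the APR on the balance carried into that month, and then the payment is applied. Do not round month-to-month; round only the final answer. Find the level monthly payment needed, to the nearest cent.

Monthly rate r = 20.9%/12 = 1.74167% = 0.0174167.
Level-payment amortization: P = B₀·r / (1 − (1+r)^(−n)) = 650.00·0.0174167 / (1 − 1.01742^(−60)).
Denominator 1 − (1+r)^(−60) = 0.645130121.
P = 11.3208 / 0.645130121 ≈ 17.55.

€17.55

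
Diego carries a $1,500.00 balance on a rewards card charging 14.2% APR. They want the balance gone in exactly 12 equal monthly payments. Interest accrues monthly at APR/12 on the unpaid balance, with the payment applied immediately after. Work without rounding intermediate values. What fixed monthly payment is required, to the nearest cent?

Monthly rate r = 14.2%/12 = 1.18333% = 0.0118333.
Level-payment amortization: P = B₀·r / (1 − (1+r)^(−n)) = 1500.00·0.0118333 / (1 − 1.01183^(−12)).
Denominator 1 − (1+r)^(−12) = 0.131655196.
P = 17.75 / 0.131655196 ≈ 134.82.

$134.82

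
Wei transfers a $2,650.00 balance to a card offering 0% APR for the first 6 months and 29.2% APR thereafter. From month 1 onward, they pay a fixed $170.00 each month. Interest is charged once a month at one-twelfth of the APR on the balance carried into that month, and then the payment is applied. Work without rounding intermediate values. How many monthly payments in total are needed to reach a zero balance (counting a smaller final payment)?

Promo months 1–6 at r₀ = 0%/12 = 0; months 7+ at r₁ = 29.2%/12 = 0.0243333.
After month 6 (no interest yet): B = $2,650.00 − 6·$170.00 = $1,630.00.
Then at r₁ with $170.00/mo: n₂ = −ln(1 − r₁·B/P)/ln(1+r₁) ≈ 11.05 → 12 more payments.

18 months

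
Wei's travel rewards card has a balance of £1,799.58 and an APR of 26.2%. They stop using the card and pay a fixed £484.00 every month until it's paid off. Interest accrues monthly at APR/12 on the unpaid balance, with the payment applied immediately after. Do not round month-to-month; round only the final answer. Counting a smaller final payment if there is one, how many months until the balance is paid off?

4 payments

Monthly rate r = 26.2%/12 = 2.18333% = 0.0218333.
Recurrence: B ← B·(1+r) − £484.00.
Month 1: interest £39.29; balance after payment £1,354.87.
Month 2: interest £29.58; balance after payment £900.45.
Month 3: interest £19.66; balance after payment £436.11.
Month 4: interest £9.52; balance after payment £0.00.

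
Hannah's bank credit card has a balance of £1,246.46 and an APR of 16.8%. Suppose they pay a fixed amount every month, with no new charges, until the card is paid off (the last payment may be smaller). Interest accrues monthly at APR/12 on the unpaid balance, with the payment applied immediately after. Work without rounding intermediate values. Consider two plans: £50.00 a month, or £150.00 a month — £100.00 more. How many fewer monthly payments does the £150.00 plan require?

22 fewer payments

Monthly rate r = 16.8%/12 = 1.4% = 0.014.
At £50.00/mo: n = ⌈−ln(1 − rB₀/P)/ln(1+r)⌉ = 31 payments (last £43.81); total interest = total paid − £1,246.46 = £297.35.
At £150.00/mo: 9 payments (last £134.48); total interest £88.02.
Payments saved = 31 − 9 = 22.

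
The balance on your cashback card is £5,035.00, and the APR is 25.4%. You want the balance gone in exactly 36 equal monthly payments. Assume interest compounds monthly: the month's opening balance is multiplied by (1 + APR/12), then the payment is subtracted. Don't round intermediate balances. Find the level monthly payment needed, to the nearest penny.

Monthly rate r = 25.4%/12 = 2.11667% = 0.0211667.
Level-payment amortization: P = B₀·r / (1 − (1+r)^(−n)) = 5035.00·0.0211667 / (1 − 1.02117^(−36)).
Denominator 1 − (1+r)^(−36) = 0.529541497.
P = 106.574 / 0.529541497 ≈ 201.26.

£201.26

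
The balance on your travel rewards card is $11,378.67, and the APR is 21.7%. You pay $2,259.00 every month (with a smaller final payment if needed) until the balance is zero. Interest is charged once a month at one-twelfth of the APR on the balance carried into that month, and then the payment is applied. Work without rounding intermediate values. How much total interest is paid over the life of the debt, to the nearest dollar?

$664

Monthly rate r = 21.7%/12 = 1.80833% = 0.0180833.
Payoff takes n = ⌈−ln(1 − rB₀/P)/ln(1+r)⌉ = ⌈5.329⌉ = 6 payments; the last is $747.70.
Total paid = 5·$2,259.00 + $747.70 = $12,042.70.
Total interest = total paid − principal = $12,042.70 − $11,378.67 = $664.03.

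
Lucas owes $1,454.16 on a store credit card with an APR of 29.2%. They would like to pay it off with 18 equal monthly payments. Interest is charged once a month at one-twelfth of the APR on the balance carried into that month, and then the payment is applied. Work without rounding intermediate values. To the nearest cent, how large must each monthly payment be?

Monthly rate r = 29.2%/12 = 2.43333% = 0.0243333.
Level-payment amortization: P = B₀·r / (1 − (1+r)^(−n)) = 1454.16·0.0243333 / (1 − 1.02433^(−18)).
Denominator 1 − (1+r)^(−18) = 0.351281176.
P = 35.3846 / 0.351281176 ≈ 100.73.

$100.73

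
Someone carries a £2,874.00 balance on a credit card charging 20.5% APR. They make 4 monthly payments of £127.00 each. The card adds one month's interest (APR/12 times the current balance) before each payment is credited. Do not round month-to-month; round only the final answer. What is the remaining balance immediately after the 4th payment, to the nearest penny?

Monthly rate r = 20.5%/12 = 1.70833% = 0.0170833.
Each month: B ← B·(1+r) − £127.00.
Month 1: interest £49.10; balance after payment £2,796.10.
Month 2: interest £47.77; balance after payment £2,716.86.
Month 3: interest £46.41; balance after payment £2,636.28.
Month 4: interest £45.04; balance after payment £2,554.31.

£2,554.31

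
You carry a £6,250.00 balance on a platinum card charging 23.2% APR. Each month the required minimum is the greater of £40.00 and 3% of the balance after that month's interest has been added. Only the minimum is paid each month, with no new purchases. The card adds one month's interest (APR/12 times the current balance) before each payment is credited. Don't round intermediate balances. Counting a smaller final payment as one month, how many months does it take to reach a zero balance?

Monthly rate r = 23.2%/12 = 1.93333% = 0.0193333.
While 3% of the post-interest balance exceeds £40.00, each month B ← (B·(1+r))·(1 − 0.03), i.e. B shrinks by the factor (1+r)·0.97 = 0.98875.
This holds for months 1–139. Entering month 140 the balance is £1,297.50; 3% of the post-interest balance is now below £40.00, so the flat £40.00 minimum applies from here.
From month 140 a fixed £40.00 at rate r clears £1,297.50 in 52 more payments. Total: 139 + 52 = 191 months.

191 months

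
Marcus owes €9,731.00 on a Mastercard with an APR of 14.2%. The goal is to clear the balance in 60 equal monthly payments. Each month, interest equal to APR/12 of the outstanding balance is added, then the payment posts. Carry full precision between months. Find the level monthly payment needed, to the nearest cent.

€227.43

Monthly rate r = 14.2%/12 = 1.18333% = 0.0118333.
Level-payment amortization: P = B₀·r / (1 − (1+r)^(−n)) = 9731.00·0.0118333 / (1 − 1.01183^(−60)).
Denominator 1 − (1+r)^(−60) = 0.506302361.
P = 115.15 / 0.506302361 ≈ 227.43.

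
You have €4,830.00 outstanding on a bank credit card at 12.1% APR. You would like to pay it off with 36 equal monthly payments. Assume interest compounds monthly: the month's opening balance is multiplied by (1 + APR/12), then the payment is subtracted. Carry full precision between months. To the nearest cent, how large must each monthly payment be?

€160.66

Monthly rate r = 12.1%/12 = 1.00833% = 0.0100833.
Level-payment amortization: P = B₀·r / (1 − (1+r)^(−n)) = 4830.00·0.0100833 / (1 − 1.01008^(−36)).
Denominator 1 − (1+r)^(−36) = 0.3031479.
P = 48.7025 / 0.3031479 ≈ 160.66.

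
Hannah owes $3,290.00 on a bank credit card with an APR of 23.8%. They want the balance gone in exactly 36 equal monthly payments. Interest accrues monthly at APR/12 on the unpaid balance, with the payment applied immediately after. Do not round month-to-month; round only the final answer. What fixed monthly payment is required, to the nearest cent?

$128.73

Monthly rate r = 23.8%/12 = 1.98333% = 0.0198333.
Level-payment amortization: P = B₀·r / (1 − (1+r)^(−n)) = 3290.00·0.0198333 / (1 − 1.01983^(−36)).
Denominator 1 − (1+r)^(−36) = 0.506884449.
P = 65.2517 / 0.506884449 ≈ 128.73.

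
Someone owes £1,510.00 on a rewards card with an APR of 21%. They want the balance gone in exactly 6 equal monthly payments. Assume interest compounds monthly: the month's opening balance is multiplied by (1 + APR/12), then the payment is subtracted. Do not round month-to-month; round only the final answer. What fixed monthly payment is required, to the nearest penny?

Monthly rate r = 21%/12 = 1.75% = 0.0175.
Level-payment amortization: P = B₀·r / (1 − (1+r)^(−n)) = 1510.00·0.0175 / (1 − 1.0175^(−6)).
Denominator 1 − (1+r)^(−6) = 0.0988574583.
P = 26.425 / 0.0988574583 ≈ 267.30.

£267.30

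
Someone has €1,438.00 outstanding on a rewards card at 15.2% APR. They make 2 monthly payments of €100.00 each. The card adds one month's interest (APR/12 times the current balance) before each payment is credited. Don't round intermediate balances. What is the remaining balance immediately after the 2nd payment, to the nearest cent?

€1,273.39

Monthly rate r = 15.2%/12 = 1.26667% = 0.0126667.
Each month: B ← B·(1+r) − €100.00.
Month 1: interest €18.21; balance after payment €1,356.21.
Month 2: interest €17.18; balance after payment €1,273.39.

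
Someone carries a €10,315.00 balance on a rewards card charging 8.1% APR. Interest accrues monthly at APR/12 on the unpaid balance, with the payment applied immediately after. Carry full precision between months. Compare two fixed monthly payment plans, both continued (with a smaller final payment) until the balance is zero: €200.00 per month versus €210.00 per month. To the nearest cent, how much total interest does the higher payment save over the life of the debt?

Monthly rate r = 8.1%/12 = 0.675% = 0.00675.
At €200.00/mo: n = ⌈−ln(1 − rB₀/P)/ln(1+r)⌉ = 64 payments (last €121.78); total interest = total paid − €10,315.00 = €2,406.78.
At €210.00/mo: 60 payments (last €183.85); total interest €2,258.85.
Interest saved = €2,406.78 − €2,258.85 = €147.93.

€147.93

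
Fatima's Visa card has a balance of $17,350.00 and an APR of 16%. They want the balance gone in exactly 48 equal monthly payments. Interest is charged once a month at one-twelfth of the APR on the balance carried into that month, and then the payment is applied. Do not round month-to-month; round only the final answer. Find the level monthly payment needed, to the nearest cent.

Monthly rate r = 16%/12 = 1.33333% = 0.0133333.
Level-payment amortization: P = B₀·r / (1 − (1+r)^(−n)) = 17350.00·0.0133333 / (1 − 1.01333^(−48)).
Denominator 1 − (1+r)^(−48) = 0.470472873.
P = 231.333 / 0.470472873 ≈ 491.70.

$491.70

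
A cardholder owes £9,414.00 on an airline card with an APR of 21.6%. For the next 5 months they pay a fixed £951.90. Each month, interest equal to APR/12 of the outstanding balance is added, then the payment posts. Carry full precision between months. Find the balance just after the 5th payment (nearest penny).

£5,358.36

Monthly rate r = 21.6%/12 = 1.8% = 0.018.
Each month: B ← B·(1+r) − £951.90.
Month 1: interest £169.45; balance after payment £8,631.55.
Month 2: interest £155.37; balance after payment £7,835.02.
Month 3: interest £141.03; balance after payment £7,024.15.
Month 4: interest £126.43; balance after payment £6,198.69.
Month 5: interest £111.58; balance after payment £5,358.36.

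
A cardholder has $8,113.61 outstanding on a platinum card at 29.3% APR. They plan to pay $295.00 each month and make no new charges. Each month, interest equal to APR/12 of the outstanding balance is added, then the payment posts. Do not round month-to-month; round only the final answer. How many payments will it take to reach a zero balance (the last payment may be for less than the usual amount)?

Monthly rate r = 29.3%/12 = 2.44167% = 0.0244167.
Recurrence: B ← B·(1+r) − $295.00.
Month 1: interest $198.11; balance after payment $8,016.72.
Month 2: interest $195.74; balance after payment $7,917.46.
Closed form: n = −ln(1 − rB₀/P)/ln(1+r) = −ln(0.32845)/ln(1.02442) ≈ 46.153, so the balance reaches zero during payment 47.

47 payments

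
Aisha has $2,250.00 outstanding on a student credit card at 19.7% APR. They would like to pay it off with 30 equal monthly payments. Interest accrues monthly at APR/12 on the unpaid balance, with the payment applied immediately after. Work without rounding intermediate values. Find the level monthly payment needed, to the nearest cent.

$95.58

Monthly rate r = 19.7%/12 = 1.64167% = 0.0164167.
Level-payment amortization: P = B₀·r / (1 − (1+r)^(−n)) = 2250.00·0.0164167 / (1 − 1.01642^(−30)).
Denominator 1 − (1+r)^(−30) = 0.386454653.
P = 36.9375 / 0.386454653 ≈ 95.58.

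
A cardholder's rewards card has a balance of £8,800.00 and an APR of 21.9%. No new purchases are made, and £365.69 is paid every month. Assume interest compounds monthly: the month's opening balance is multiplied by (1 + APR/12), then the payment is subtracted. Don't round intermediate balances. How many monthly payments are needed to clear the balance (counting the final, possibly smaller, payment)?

32 months

Monthly rate r = 21.9%/12 = 1.825% = 0.01825.
Recurrence: B ← B·(1+r) − £365.69.
Month 1: interest £160.60; balance after payment £8,594.91.
Month 2: interest £156.86; balance after payment £8,386.08.
Closed form: n = −ln(1 − rB₀/P)/ln(1+r) = −ln(0.56083)/ln(1.01825) ≈ 31.978, so the balance reaches zero during payment 32.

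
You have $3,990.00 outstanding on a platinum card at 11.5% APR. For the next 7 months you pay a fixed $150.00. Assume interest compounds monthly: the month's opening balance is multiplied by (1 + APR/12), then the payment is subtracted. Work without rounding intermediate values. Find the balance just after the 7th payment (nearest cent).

Monthly rate r = 11.5%/12 = 0.958333% = 0.00958333.
Each month: B ← B·(1+r) − $150.00.
Month 1: interest $38.24; balance after payment $3,878.24.
Month 2: interest $37.17; balance after payment $3,765.40.
Month 3: interest $36.09; balance after payment $3,651.49.
Month 4: interest $34.99; balance after payment $3,536.48.
Month 5: interest $33.89; balance after payment $3,420.37.
Month 6: interest $32.78; balance after payment $3,303.15.
Month 7: interest $31.66; balance after payment $3,184.81.

$3,184.81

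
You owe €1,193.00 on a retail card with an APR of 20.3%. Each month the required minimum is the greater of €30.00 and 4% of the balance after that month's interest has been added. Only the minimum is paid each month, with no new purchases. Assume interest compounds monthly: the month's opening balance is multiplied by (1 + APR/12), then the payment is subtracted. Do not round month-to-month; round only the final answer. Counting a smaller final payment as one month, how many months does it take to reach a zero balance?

53 months

Monthly rate r = 20.3%/12 = 1.69167% = 0.0169167.
While 4% of the post-interest balance exceeds €30.00, each month B ← (B·(1+r))·(1 − 0.04), i.e. B shrinks by the factor (1+r)·0.96 = 0.97624.
This holds for months 1–20. Entering month 21 the balance is €737.52; 4% of the post-interest balance is now below €30.00, so the flat €30.00 minimum applies from here.
From month 21 a fixed €30.00 at rate r clears €737.52 in 33 more payments. Total: 20 + 33 = 53 months.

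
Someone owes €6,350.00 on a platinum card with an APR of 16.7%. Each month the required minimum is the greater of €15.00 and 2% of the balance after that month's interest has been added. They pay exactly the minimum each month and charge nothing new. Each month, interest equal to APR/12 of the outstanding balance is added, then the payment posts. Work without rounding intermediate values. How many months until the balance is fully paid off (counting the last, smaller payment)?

421 months

Monthly rate r = 16.7%/12 = 1.39167% = 0.0139167.
While 2% of the post-interest balance exceeds €15.00, each month B ← (B·(1+r))·(1 − 0.02), i.e. B shrinks by the factor (1+r)·0.98 = 0.99364.
This holds for months 1–337. Entering month 338 the balance is €739.13; 2% of the post-interest balance is now below €15.00, so the flat €15.00 minimum applies from here.
From month 338 a fixed €15.00 at rate r clears €739.13 in 84 more payments. Total: 337 + 84 = 421 months.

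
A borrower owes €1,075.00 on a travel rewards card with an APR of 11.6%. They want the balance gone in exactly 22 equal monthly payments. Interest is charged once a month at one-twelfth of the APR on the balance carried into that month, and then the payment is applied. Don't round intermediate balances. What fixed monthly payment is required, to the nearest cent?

€54.48

Monthly rate r = 11.6%/12 = 0.966667% = 0.00966667.
Level-payment amortization: P = B₀·r / (1 − (1+r)^(−n)) = 1075.00·0.00966667 / (1 − 1.00967^(−22)).
Denominator 1 − (1+r)^(−22) = 0.190748356.
P = 10.3917 / 0.190748356 ≈ 54.48.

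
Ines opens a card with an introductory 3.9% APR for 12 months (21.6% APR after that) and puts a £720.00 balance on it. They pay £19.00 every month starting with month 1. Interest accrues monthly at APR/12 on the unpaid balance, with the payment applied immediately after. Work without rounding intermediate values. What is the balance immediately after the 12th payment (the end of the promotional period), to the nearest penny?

£516.47

Promo months 1–12 at r₀ = 3.9%/12 = 0.00325; months 13+ at r₁ = 21.6%/12 = 0.018.
After month 12: iterate B ← B·(1+r₀) − £19.00 for 12 months → £516.47.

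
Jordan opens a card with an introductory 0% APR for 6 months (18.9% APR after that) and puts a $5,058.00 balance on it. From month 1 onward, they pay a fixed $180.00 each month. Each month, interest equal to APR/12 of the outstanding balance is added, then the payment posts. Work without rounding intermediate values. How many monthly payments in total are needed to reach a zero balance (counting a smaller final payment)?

34 payments

Promo months 1–6 at r₀ = 0%/12 = 0; months 7+ at r₁ = 18.9%/12 = 0.01575.
After month 6 (no interest yet): B = $5,058.00 − 6·$180.00 = $3,978.00.
Then at r₁ with $180.00/mo: n₂ = −ln(1 − r₁·B/P)/ln(1+r₁) ≈ 27.38 → 28 more payments.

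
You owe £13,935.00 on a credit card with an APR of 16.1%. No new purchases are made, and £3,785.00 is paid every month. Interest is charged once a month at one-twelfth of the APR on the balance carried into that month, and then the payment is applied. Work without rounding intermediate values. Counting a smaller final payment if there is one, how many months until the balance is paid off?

Monthly rate r = 16.1%/12 = 1.34167% = 0.0134167.
Recurrence: B ← B·(1+r) − £3,785.00.
Month 1: interest £186.96; balance after payment £10,336.96.
Month 2: interest £138.69; balance after payment £6,690.65.
Month 3: interest £89.77; balance after payment £2,995.42.
Month 4: interest £40.19; balance after payment £0.00.

4 payments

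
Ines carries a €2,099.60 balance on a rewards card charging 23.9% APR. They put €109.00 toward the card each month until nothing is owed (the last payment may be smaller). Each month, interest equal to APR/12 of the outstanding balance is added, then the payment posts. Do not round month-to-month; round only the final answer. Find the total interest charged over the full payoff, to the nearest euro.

€575

Monthly rate r = 23.9%/12 = 1.99167% = 0.0199167.
Payoff takes n = ⌈−ln(1 − rB₀/P)/ln(1+r)⌉ = ⌈24.539⌉ = 25 payments; the last is €59.00.
Total paid = 24·€109.00 + €59.00 = €2,675.00.
Total interest = total paid − principal = €2,675.00 − €2,099.60 = €575.40.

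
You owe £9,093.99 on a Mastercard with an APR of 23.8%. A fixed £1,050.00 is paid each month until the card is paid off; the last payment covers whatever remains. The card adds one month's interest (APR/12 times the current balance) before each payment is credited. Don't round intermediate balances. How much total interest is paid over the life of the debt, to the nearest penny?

£984.98

Monthly rate r = 23.8%/12 = 1.98333% = 0.0198333.
Payoff takes n = ⌈−ln(1 − rB₀/P)/ln(1+r)⌉ = ⌈9.597⌉ = 10 payments; the last is £628.97.
Total paid = 9·£1,050.00 + £628.97 = £10,078.97.
Total interest = total paid − principal = £10,078.97 − £9,093.99 = £984.98.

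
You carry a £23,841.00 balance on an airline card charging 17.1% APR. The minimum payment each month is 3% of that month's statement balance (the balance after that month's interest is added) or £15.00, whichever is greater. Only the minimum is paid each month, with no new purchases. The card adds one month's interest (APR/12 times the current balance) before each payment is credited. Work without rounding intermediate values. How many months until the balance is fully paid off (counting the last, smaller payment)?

283 months

Monthly rate r = 17.1%/12 = 1.425% = 0.01425.
While 3% of the post-interest balance exceeds £15.00, each month B ← (B·(1+r))·(1 − 0.03), i.e. B shrinks by the factor (1+r)·0.97 = 0.98382.
This holds for months 1–238. Entering month 239 the balance is £491.49; 3% of the post-interest balance is now below £15.00, so the flat £15.00 minimum applies from here.
From month 239 a fixed £15.00 at rate r clears £491.49 in 45 more payments. Total: 238 + 45 = 283 months.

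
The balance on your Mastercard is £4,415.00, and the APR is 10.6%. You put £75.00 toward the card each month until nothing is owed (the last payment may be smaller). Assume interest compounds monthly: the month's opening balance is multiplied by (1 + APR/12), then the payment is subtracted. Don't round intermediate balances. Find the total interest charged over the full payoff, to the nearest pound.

£1,844

Monthly rate r = 10.6%/12 = 0.883333% = 0.00883333.
Payoff takes n = ⌈−ln(1 − rB₀/P)/ln(1+r)⌉ = ⌈83.455⌉ = 84 payments; the last is £34.18.
Total paid = 83·£75.00 + £34.18 = £6,259.18.
Total interest = total paid − principal = £6,259.18 − £4,415.00 = £1,844.18.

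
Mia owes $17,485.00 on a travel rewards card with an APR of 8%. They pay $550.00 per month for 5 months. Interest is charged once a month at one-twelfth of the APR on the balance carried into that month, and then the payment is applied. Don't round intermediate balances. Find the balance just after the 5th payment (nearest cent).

$15,288.74

Monthly rate r = 8%/12 = 0.666667% = 0.00666667.
Each month: B ← B·(1+r) − $550.00.
Month 1: interest $116.57; balance after payment $17,051.57.
Month 2: interest $113.68; balance after payment $16,615.24.
Month 3: interest $110.77; balance after payment $16,176.01.
Month 4: interest $107.84; balance after payment $15,733.85.
Month 5: interest $104.89; balance after payment $15,288.74.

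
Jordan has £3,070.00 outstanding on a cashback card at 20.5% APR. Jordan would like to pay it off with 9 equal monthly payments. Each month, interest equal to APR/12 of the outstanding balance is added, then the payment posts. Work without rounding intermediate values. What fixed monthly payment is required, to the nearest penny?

Monthly rate r = 20.5%/12 = 1.70833% = 0.0170833.
Level-payment amortization: P = B₀·r / (1 − (1+r)^(−n)) = 3070.00·0.0170833 / (1 − 1.01708^(−9)).
Denominator 1 − (1+r)^(−9) = 0.141399453.
P = 52.4458 / 0.141399453 ≈ 370.91.

£370.91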